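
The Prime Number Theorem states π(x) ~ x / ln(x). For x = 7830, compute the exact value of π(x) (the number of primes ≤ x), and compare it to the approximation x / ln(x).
π(7830) = 990;  x/ln(x) ≈ 873.33;  relative error ≈ 11.79%.

Directly count primes up to 7830: π(7830) = 990. The PNT approximation gives 7830/ln(7830) ≈ 7830/8.96572 ≈ 873.33. Relative error (π(x) − x/ln(x)) / π(x) ≈ 11.79%; the approximation is known to undercount slightly (Li(x) is a better estimate).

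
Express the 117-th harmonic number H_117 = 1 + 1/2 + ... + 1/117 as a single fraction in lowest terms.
H_117 = 92871598140184128096692969865041386290666258684529/17379782769567790172972927968296006432665936992320

Direct summation: H_117 = 1 + 1/2 + ... + 1/117. The least common denominator is lcm(1, ..., 117) = 955888052326228459513511038256280353796626534577600; over this denominator the numerator is 955888052326228459513511038256280353796626534577600 + 477944026163114229756755519128140176898313267288800 + 318629350775409486504503679418760117932208844859200 + 238972013081557114878377759564070088449156633644400 + 191177610465245691902702207651256070759325306915520 + 159314675387704743252251839709380058966104422429600 + 136555436046604065644787291179468621970946647796800 + 119486006540778557439188879782035044224578316822200 + 106209783591803162168167893139586705977402948286400 + 95588805232622845951351103825628035379662653457760 + 86898913847838950864864639841480032163329684961600 + 79657337693852371626125919854690029483052211214800 + 73529850178940650731808541404329257984355887275200 + 68277718023302032822393645589734310985473323898400 + 63725870155081897300900735883752023586441768971840 + 59743003270389278719594439891017522112289158411100 + 56228708960366379971383002250369432576272149092800 + 53104891795901581084083946569793352988701474143200 + 50309897490854129448079528329277913357717186030400 + 47794402616311422975675551912814017689831326728880 + 45518478682201355214929097059822873990315549265600 + 43449456923919475432432319920740016081664842480800 + 41560350101140367804935262532881754512896805851200 + 39828668846926185813062959927345014741526105607400 + 38235522093049138380540441530251214151865061383104 + 36764925089470325365904270702164628992177943637600 + 35403261197267720722722631046528901992467649428800 + 34138859011651016411196822794867155492736661949200 + 32961656976766498603914173732975184613676777054400 + 31862935077540948650450367941876011793220884485920 + 30835098462136401919790678653428398509568597889600 + 29871501635194639359797219945508761056144579205550 + 28966304615946316954954879947160010721109894987200 + 28114354480183189985691501125184716288136074546400 + 27311087209320813128957458235893724394189329559360 + 26552445897950790542041973284896676494350737071600 + 25834812225033201608473271304223793345854771204800 + 25154948745427064724039764164638956678858593015200 + 24509950059646883577269513801443085994785295758400 + 23897201308155711487837775956407008844915663364440 + 23314342739664108768622220445275130580405525233600 + 22759239341100677607464548529911436995157774632800 + 22229954705261126965430489261773961716200617083200 + 21724728461959737716216159960370008040832421240400 + 21241956718360632433633578627917341195480589657280 + 20780175050570183902467631266440877256448402925600 + 20338043666515499138585341239495326676523968820800 + 19914334423463092906531479963672507370763052803700 + 19507919435229152234969613025638374567278092542400 + 19117761046524569190270220765125607075932530691552 + 18742902986788793323794334083456477525424049697600 + 18382462544735162682952135351082314496088971818800 + 18035623628796763387047378080307176486728802539200 + 17701630598633860361361315523264450996233824714400 + 17379782769567790172972927968296006432665936992320 + 17069429505825508205598411397433577746368330974600 + 16769965830284709816026509443092637785905728676800 + 16480828488383249301957086866487592306838388527200 + 16201492412308956940906966750106446674519093806400 + 15931467538770474325225183970938005896610442242960 + 15670295939774237041205098987807874652403713681600 + 15417549231068200959895339326714199254784298944800 + 15172826227400451738309699019940957996771849755200 + 14935750817597319679898609972754380528072289602775 + 14705970035788130146361708280865851596871177455040 + 14483152307973158477477439973580005360554947493600 + 14266985855615350141992702063526572444725769172800 + 14057177240091594992845750562592358144068037273200 + 13853450033713455934978420844293918170965601950400 + 13655543604660406564478729117946862197094664779680 + 13463212004594767035401563919102540194318683585600 + 13276222948975395271020986642448338247175368535800 + 13094356881181211774157685455565484298583925131200 + 12917406112516600804236635652111896672927385602400 + 12745174031016379460180147176750404717288353794368 + 12577474372713532362019882082319478339429296507600 + 12414130549691278694980662834497147451904240708800 + 12254975029823441788634756900721542997392647879200 + 12099848763623145057133051117168105744261095374400 + 11948600654077855743918887978203504422457831682220 + 11801087065755906907574210348842967330822549809600 + 11657171369832054384311110222637565290202762616800 + 11516723522002752524259169135617835587911163067200 + 11379619670550338803732274264955718497578887316400 + 11245741792073275994276600450073886515254429818560 + 11114977352630563482715244630886980858100308541600 + 10987218992255499534638057910991728204558925684800 + 10862364230979868858108079980185004020416210620200 + 10740315194676724264196753238834610716816028478400 + 10620978359180316216816789313958670597740294828640 + 10504264311277235818829791629189893997765126753600 + 10390087525285091951233815633220438628224201462800 + 10278366154045467306596892884476132836522865963200 + 10169021833257749569292670619747663338261984410400 + 10061979498170825889615905665855582671543437206080 + 9957167211731546453265739981836253685381526401850 + 9854516003363179994984649878930725296872438500800 + 9753959717614576117484806512819187283639046271200 + 9655434871982105651651626649053336907036631662400 + 9558880523262284595135110382562803537966265345776 + 9464238141843846133797138992636439146501252817600 + 9371451493394396661897167041728238762712024848800 + 9280466527439111257412728526760003434918704219200 + 9191231272367581341476067675541157248044485909400 + 9103695736440271042985819411964574798063109853120 + 9017811814398381693523689040153588243364401269600 + 8933533199310546350593561105198881811183425556800 + 8850815299316930180680657761632225498116912357200 + 8769615158956224399206523286754865631161711326400 + 8689891384783895086486463984148003216332968496160 + 8611604075011067202824423768074597781951590401600 + 8534714752912754102799205698716788873184165487300 + 8459186303771933270031071135011330564571916235200 + 8384982915142354908013254721546318892952864338400 + 8312070020228073560987052506576350902579361170240 + 8240414244191624650978543433243796153419194263600 + 8169983353215627859089837933814361998261765252800 = 5107937897710127045318113342577276245986644227649095, so H_117 = 5107937897710127045318113342577276245986644227649095/955888052326228459513511038256280353796626534577600; reducing by gcd(5107937897710127045318113342577276245986644227649095, 955888052326228459513511038256280353796626534577600) = 55 gives 92871598140184128096692969865041386290666258684529/17379782769567790172972927968296006432665936992320 ≈ 5.34366. (The PNT-adjacent estimate ln(117) + γ ≈ 5.33939 matches within O(1/n).)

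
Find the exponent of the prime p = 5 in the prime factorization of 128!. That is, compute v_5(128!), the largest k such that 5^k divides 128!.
v_5(128!) = 31

Legendre's formula: v_p(n!) = Σ_{k ≥ 1} ⌊n / p^k⌋. For p = 5, n = 128, the terms are:
  ⌊128/5^1⌋ = ⌊128/5⌋ = 25
  ⌊128/5^2⌋ = ⌊128/25⌋ = 5
  ⌊128/5^3⌋ = ⌊128/125⌋ = 1
(the next term ⌊128/5^4⌋ = 0, terminating the sum). Summing: v_5(128!) = 25 + 5 + 1 = 31.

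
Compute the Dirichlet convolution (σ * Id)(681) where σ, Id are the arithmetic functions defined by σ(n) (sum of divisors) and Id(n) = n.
(σ * Id)(681) = 3185

Divisors of 681: [1, 3, 227, 681]. For each d | 681:
  d = 1: σ(1) · Id(681/1) = 1 · 681 = 681
  d = 3: σ(3) · Id(681/3) = 4 · 227 = 908
  d = 227: σ(227) · Id(681/227) = 228 · 3 = 684
  d = 681: σ(681) · Id(681/681) = 912 · 1 = 912
Summing: (σ * Id)(681) = 681 + 908 + 684 + 912 = 3185.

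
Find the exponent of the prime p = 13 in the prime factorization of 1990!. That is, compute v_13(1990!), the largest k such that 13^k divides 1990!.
v_13(1990!) = 164

Legendre's formula: v_p(n!) = Σ_{k ≥ 1} ⌊n / p^k⌋. For p = 13, n = 1990, the terms are:
  ⌊1990/13^1⌋ = ⌊1990/13⌋ = 153
  ⌊1990/13^2⌋ = ⌊1990/169⌋ = 11
(the next term ⌊1990/13^3⌋ = 0, terminating the sum). Summing: v_13(1990!) = 153 + 11 = 164.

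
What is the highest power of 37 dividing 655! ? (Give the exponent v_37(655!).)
v_37(655!) = 17

Legendre's formula: v_p(n!) = Σ_{k ≥ 1} ⌊n / p^k⌋. For p = 37, n = 655, the terms are:
  ⌊655/37^1⌋ = ⌊655/37⌋ = 17
(the next term ⌊655/37^2⌋ = 0, terminating the sum). Summing: v_37(655!) = 17 = 17.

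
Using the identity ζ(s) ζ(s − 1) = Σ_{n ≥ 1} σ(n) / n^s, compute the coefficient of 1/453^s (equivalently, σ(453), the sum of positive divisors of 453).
σ(453) = 608

In the product (Σ m^0/m^s)(Σ k / k^s) = Σ (Σ_{d | n} d) / n^s, the coefficient of 1/n^s is σ(n) = Σ_{d | n} d. For n = 453, divisors are [1, 3, 151, 453]; summing: σ(453) = 608.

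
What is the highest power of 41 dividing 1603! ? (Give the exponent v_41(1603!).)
v_41(1603!) = 39

Legendre's formula: v_p(n!) = Σ_{k ≥ 1} ⌊n / p^k⌋. For p = 41, n = 1603, the terms are:
  ⌊1603/41^1⌋ = ⌊1603/41⌋ = 39
(the next term ⌊1603/41^2⌋ = 0, terminating the sum). Summing: v_41(1603!) = 39 = 39.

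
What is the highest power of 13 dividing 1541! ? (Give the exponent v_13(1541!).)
v_13(1541!) = 127

Legendre's formula: v_p(n!) = Σ_{k ≥ 1} ⌊n / p^k⌋. For p = 13, n = 1541, the terms are:
  ⌊1541/13^1⌋ = ⌊1541/13⌋ = 118
  ⌊1541/13^2⌋ = ⌊1541/169⌋ = 9
(the next term ⌊1541/13^3⌋ = 0, terminating the sum). Summing: v_13(1541!) = 118 + 9 = 127.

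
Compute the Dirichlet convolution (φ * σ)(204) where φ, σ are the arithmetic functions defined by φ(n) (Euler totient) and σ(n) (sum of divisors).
(φ * σ)(204) = 2448

Divisors of 204: [1, 2, 3, 4, 6, 12, 17, 34, 51, 68, 102, 204]. For each d | 204:
  d = 1: φ(1) · σ(204/1) = 1 · 504 = 504
  d = 2: φ(2) · σ(204/2) = 1 · 216 = 216
  d = 3: φ(3) · σ(204/3) = 2 · 126 = 252
  d = 4: φ(4) · σ(204/4) = 2 · 72 = 144
  d = 6: φ(6) · σ(204/6) = 2 · 54 = 108
  d = 12: φ(12) · σ(204/12) = 4 · 18 = 72
  d = 17: φ(17) · σ(204/17) = 16 · 28 = 448
  d = 34: φ(34) · σ(204/34) = 16 · 12 = 192
  d = 51: φ(51) · σ(204/51) = 32 · 7 = 224
  d = 68: φ(68) · σ(204/68) = 32 · 4 = 128
  d = 102: φ(102) · σ(204/102) = 32 · 3 = 96
  d = 204: φ(204) · σ(204/204) = 64 · 1 = 64
Summing: (φ * σ)(204) = 504 + 216 + 252 + 144 + 108 + 72 + 448 + 192 + 224 + 128 + 96 + 64 = 2448.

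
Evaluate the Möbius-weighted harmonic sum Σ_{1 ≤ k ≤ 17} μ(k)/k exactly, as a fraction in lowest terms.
Σ μ(k)/k = 163/85085

Values of μ(k) for 1 ≤ k ≤ 17: μ(1) = 1, μ(2) = -1, μ(3) = -1, μ(5) = -1, μ(6) = 1, μ(7) = -1, μ(10) = 1, μ(11) = -1, μ(13) = -1, μ(14) = 1, μ(15) = 1, μ(17) = -1, with μ = 0 on non-squarefree integers. Summing μ(k)/k for k where μ(k) ≠ 0 gives 163/85085 ≈ 0.0019. (PNT ⟺ this sum → 0 as n → ∞.)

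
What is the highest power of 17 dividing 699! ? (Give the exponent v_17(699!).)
v_17(699!) = 43

Legendre's formula: v_p(n!) = Σ_{k ≥ 1} ⌊n / p^k⌋. For p = 17, n = 699, the terms are:
  ⌊699/17^1⌋ = ⌊699/17⌋ = 41
  ⌊699/17^2⌋ = ⌊699/289⌋ = 2
(the next term ⌊699/17^3⌋ = 0, terminating the sum). Summing: v_17(699!) = 41 + 2 = 43.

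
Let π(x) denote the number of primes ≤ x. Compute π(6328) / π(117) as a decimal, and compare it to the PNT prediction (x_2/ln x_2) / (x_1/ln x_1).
π(6328)/π(117) = 823/30 ≈ 27.4333;  PNT prediction ≈ 29.4267.

π(117) = 30 and π(6328) = 823, so π(6328)/π(117) ≈ 27.4333. The PNT-predicted ratio is (6328/ln(6328)) / (117/ln(117)) ≈ 29.4267. The two agree to within a few percent, as expected.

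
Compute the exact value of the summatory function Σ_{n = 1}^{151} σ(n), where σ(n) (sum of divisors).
Σ_{n ≤ 151} σ(n) = 18756

Compute σ(n) for each 1 ≤ n ≤ 151: σ(1) = 1, σ(2) = 3, σ(3) = 4, σ(4) = 7, σ(5) = 6, σ(6) = 12, σ(7) = 8, σ(8) = 15, σ(9) = 13, σ(10) = 18, σ(11) = 12, σ(12) = 28, σ(13) = 14, σ(14) = 24, σ(15) = 24, σ(16) = 31, σ(17) = 18, σ(18) = 39, σ(19) = 20, σ(20) = 42, σ(21) = 32, σ(22) = 36, σ(23) = 24, σ(24) = 60, σ(25) = 31, σ(26) = 42, σ(27) = 40, σ(28) = 56, σ(29) = 30, σ(30) = 72, σ(31) = 32, σ(32) = 63, σ(33) = 48, σ(34) = 54, σ(35) = 48, σ(36) = 91, σ(37) = 38, σ(38) = 60, σ(39) = 56, σ(40) = 90, σ(41) = 42, σ(42) = 96, σ(43) = 44, σ(44) = 84, σ(45) = 78, σ(46) = 72, σ(47) = 48, σ(48) = 124, σ(49) = 57, σ(50) = 93, σ(51) = 72, σ(52) = 98, σ(53) = 54, σ(54) = 120, σ(55) = 72, σ(56) = 120, σ(57) = 80, σ(58) = 90, σ(59) = 60, σ(60) = 168, σ(61) = 62, σ(62) = 96, σ(63) = 104, σ(64) = 127, σ(65) = 84, σ(66) = 144, σ(67) = 68, σ(68) = 126, σ(69) = 96, σ(70) = 144, σ(71) = 72, σ(72) = 195, σ(73) = 74, σ(74) = 114, σ(75) = 124, σ(76) = 140, σ(77) = 96, σ(78) = 168, σ(79) = 80, σ(80) = 186, σ(81) = 121, σ(82) = 126, σ(83) = 84, σ(84) = 224, σ(85) = 108, σ(86) = 132, σ(87) = 120, σ(88) = 180, σ(89) = 90, σ(90) = 234, σ(91) = 112, σ(92) = 168, σ(93) = 128, σ(94) = 144, σ(95) = 120, σ(96) = 252, σ(97) = 98, σ(98) = 171, σ(99) = 156, σ(100) = 217, σ(101) = 102, σ(102) = 216, σ(103) = 104, σ(104) = 210, σ(105) = 192, σ(106) = 162, σ(107) = 108, σ(108) = 280, σ(109) = 110, σ(110) = 216, σ(111) = 152, σ(112) = 248, σ(113) = 114, σ(114) = 240, σ(115) = 144, σ(116) = 210, σ(117) = 182, σ(118) = 180, σ(119) = 144, σ(120) = 360, σ(121) = 133, σ(122) = 186, σ(123) = 168, σ(124) = 224, σ(125) = 156, σ(126) = 312, σ(127) = 128, σ(128) = 255, σ(129) = 176, σ(130) = 252, σ(131) = 132, σ(132) = 336, σ(133) = 160, σ(134) = 204, σ(135) = 240, σ(136) = 270, σ(137) = 138, σ(138) = 288, σ(139) = 140, σ(140) = 336, σ(141) = 192, σ(142) = 216, σ(143) = 168, σ(144) = 403, σ(145) = 180, σ(146) = 222, σ(147) = 228, σ(148) = 266, σ(149) = 150, σ(150) = 372, σ(151) = 152. Summing all 151 values: 18756. (Average order: Σ_{n ≤ x} σ(n) ~ (π²/12) x². For x = 151, (π²/12)·151² ≈ 18753.07.)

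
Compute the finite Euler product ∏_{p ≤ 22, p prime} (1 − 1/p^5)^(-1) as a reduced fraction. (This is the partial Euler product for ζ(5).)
∏ = 995488417328655275157507375/960036697434231116505428608

The primes p ≤ 22 are [2, 3, 5, 7, 11, 13, 17, 19]. For each prime, (1 − 1/p^5)^(-1) = p^5 / (p^5 − 1). The product is (1 − 1/2^5)^(-1), (1 − 1/3^5)^(-1), (1 − 1/5^5)^(-1), (1 − 1/7^5)^(-1), (1 − 1/11^5)^(-1), (1 − 1/13^5)^(-1), (1 − 1/17^5)^(-1), (1 − 1/19^5)^(-1) = ∏ p^5 / (p^5 − 1) = 995488417328655275157507375/960036697434231116505428608.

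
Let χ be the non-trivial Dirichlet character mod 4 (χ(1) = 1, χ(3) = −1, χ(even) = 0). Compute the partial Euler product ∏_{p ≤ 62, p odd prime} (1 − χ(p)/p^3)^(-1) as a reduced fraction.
∏ = 126115667482028600084463789626710364805572778792731/130156894276470431285217911893722225289762827141120

The odd primes p ≤ 62 are [3, 5, 7, 11, 13, 17, 19, 23, 29, 31, 37, 41, 43, 47, 53, 59, 61]. For each, χ(p) = 1 if p ≡ 1 mod 4, χ(p) = −1 if p ≡ 3 mod 4. Taking (1 − χ(p)/p^3)^(-1) = p^3/(p^3 − χ(p)): (1 − (-1)/3^3)^(-1) · (1 − (1)/5^3)^(-1) · (1 − (-1)/7^3)^(-1) · (1 − (-1)/11^3)^(-1) · (1 − (1)/13^3)^(-1) · (1 − (1)/17^3)^(-1) · (1 − (-1)/19^3)^(-1) · (1 − (-1)/23^3)^(-1) · (1 − (1)/29^3)^(-1) · (1 − (-1)/31^3)^(-1) · (1 − (1)/37^3)^(-1) · (1 − (1)/41^3)^(-1) · (1 − (-1)/43^3)^(-1) · (1 − (-1)/47^3)^(-1) · (1 − (1)/53^3)^(-1) · (1 − (-1)/59^3)^(-1) · (1 − (1)/61^3)^(-1) = 126115667482028600084463789626710364805572778792731/130156894276470431285217911893722225289762827141120.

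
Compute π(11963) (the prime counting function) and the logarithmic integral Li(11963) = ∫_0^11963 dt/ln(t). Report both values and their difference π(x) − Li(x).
π(11963) = 1434;  Li(11963) ≈ 1457.16;  π(x) − Li(x) ≈ -23.16.

Direct count of primes ≤ 11963 gives π(11963) = 1434. Numerical evaluation of the logarithmic integral gives Li(11963) ≈ 1457.16. The difference π(x) − Li(x) ≈ -23.16 is typically negative for small/moderate x (Li(x) overestimates), though Littlewood's theorem shows this sign changes infinitely often.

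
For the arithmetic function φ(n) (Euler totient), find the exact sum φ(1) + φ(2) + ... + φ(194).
Σ_{n ≤ 194} φ(n) = 11518

Compute φ(n) for each 1 ≤ n ≤ 194: φ(1) = 1, φ(2) = 1, φ(3) = 2, φ(4) = 2, φ(5) = 4, φ(6) = 2, φ(7) = 6, φ(8) = 4, φ(9) = 6, φ(10) = 4, φ(11) = 10, φ(12) = 4, φ(13) = 12, φ(14) = 6, φ(15) = 8, φ(16) = 8, φ(17) = 16, φ(18) = 6, φ(19) = 18, φ(20) = 8, φ(21) = 12, φ(22) = 10, φ(23) = 22, φ(24) = 8, φ(25) = 20, φ(26) = 12, φ(27) = 18, φ(28) = 12, φ(29) = 28, φ(30) = 8, φ(31) = 30, φ(32) = 16, φ(33) = 20, φ(34) = 16, φ(35) = 24, φ(36) = 12, φ(37) = 36, φ(38) = 18, φ(39) = 24, φ(40) = 16, φ(41) = 40, φ(42) = 12, φ(43) = 42, φ(44) = 20, φ(45) = 24, φ(46) = 22, φ(47) = 46, φ(48) = 16, φ(49) = 42, φ(50) = 20, φ(51) = 32, φ(52) = 24, φ(53) = 52, φ(54) = 18, φ(55) = 40, φ(56) = 24, φ(57) = 36, φ(58) = 28, φ(59) = 58, φ(60) = 16, φ(61) = 60, φ(62) = 30, φ(63) = 36, φ(64) = 32, φ(65) = 48, φ(66) = 20, φ(67) = 66, φ(68) = 32, φ(69) = 44, φ(70) = 24, φ(71) = 70, φ(72) = 24, φ(73) = 72, φ(74) = 36, φ(75) = 40, φ(76) = 36, φ(77) = 60, φ(78) = 24, φ(79) = 78, φ(80) = 32, φ(81) = 54, φ(82) = 40, φ(83) = 82, φ(84) = 24, φ(85) = 64, φ(86) = 42, φ(87) = 56, φ(88) = 40, φ(89) = 88, φ(90) = 24, φ(91) = 72, φ(92) = 44, φ(93) = 60, φ(94) = 46, φ(95) = 72, φ(96) = 32, φ(97) = 96, φ(98) = 42, φ(99) = 60, φ(100) = 40, φ(101) = 100, φ(102) = 32, φ(103) = 102, φ(104) = 48, φ(105) = 48, φ(106) = 52, φ(107) = 106, φ(108) = 36, φ(109) = 108, φ(110) = 40, φ(111) = 72, φ(112) = 48, φ(113) = 112, φ(114) = 36, φ(115) = 88, φ(116) = 56, φ(117) = 72, φ(118) = 58, φ(119) = 96, φ(120) = 32, φ(121) = 110, φ(122) = 60, φ(123) = 80, φ(124) = 60, φ(125) = 100, φ(126) = 36, φ(127) = 126, φ(128) = 64, φ(129) = 84, φ(130) = 48, φ(131) = 130, φ(132) = 40, φ(133) = 108, φ(134) = 66, φ(135) = 72, φ(136) = 64, φ(137) = 136, φ(138) = 44, φ(139) = 138, φ(140) = 48, φ(141) = 92, φ(142) = 70, φ(143) = 120, φ(144) = 48, φ(145) = 112, φ(146) = 72, φ(147) = 84, φ(148) = 72, φ(149) = 148, φ(150) = 40, φ(151) = 150, φ(152) = 72, φ(153) = 96, φ(154) = 60, φ(155) = 120, φ(156) = 48, φ(157) = 156, φ(158) = 78, φ(159) = 104, φ(160) = 64, φ(161) = 132, φ(162) = 54, φ(163) = 162, φ(164) = 80, φ(165) = 80, φ(166) = 82, φ(167) = 166, φ(168) = 48, φ(169) = 156, φ(170) = 64, φ(171) = 108, φ(172) = 84, φ(173) = 172, φ(174) = 56, φ(175) = 120, φ(176) = 80, φ(177) = 116, φ(178) = 88, φ(179) = 178, φ(180) = 48, φ(181) = 180, φ(182) = 72, φ(183) = 120, φ(184) = 88, φ(185) = 144, φ(186) = 60, φ(187) = 160, φ(188) = 92, φ(189) = 108, φ(190) = 72, φ(191) = 190, φ(192) = 64, φ(193) = 192, φ(194) = 96. Summing all 194 values: 11518. (Average order: Σ_{n ≤ x} φ(n) ~ (3/π²) x². For x = 194, (3/π²)·194² ≈ 11439.97.)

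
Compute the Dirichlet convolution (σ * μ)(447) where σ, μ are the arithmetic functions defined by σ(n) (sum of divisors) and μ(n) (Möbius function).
(σ * μ)(447) = 447

Divisors of 447: [1, 3, 149, 447]. For each d | 447:
  d = 1: σ(1) · μ(447/1) = 1 · 1 = 1
  d = 3: σ(3) · μ(447/3) = 4 · -1 = -4
  d = 149: σ(149) · μ(447/149) = 150 · -1 = -150
  d = 447: σ(447) · μ(447/447) = 600 · 1 = 600
Summing: (σ * μ)(447) = 1 + -4 + -150 + 600 = 447.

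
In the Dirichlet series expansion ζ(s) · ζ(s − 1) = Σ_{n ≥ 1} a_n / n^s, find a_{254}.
σ(254) = 384

In the product (Σ m^0/m^s)(Σ k / k^s) = Σ (Σ_{d | n} d) / n^s, the coefficient of 1/n^s is σ(n) = Σ_{d | n} d. For n = 254, divisors are [1, 2, 127, 254]; summing: σ(254) = 384.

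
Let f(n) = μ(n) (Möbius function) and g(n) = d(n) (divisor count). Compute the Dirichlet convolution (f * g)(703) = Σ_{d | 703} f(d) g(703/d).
(μ * d)(703) = 1

Divisors of 703: [1, 19, 37, 703]. For each d | 703:
  d = 1: μ(1) · d(703/1) = 1 · 4 = 4
  d = 19: μ(19) · d(703/19) = -1 · 2 = -2
  d = 37: μ(37) · d(703/37) = -1 · 2 = -2
  d = 703: μ(703) · d(703/703) = 1 · 1 = 1
Summing: (μ * d)(703) = 4 + -2 + -2 + 1 = 1.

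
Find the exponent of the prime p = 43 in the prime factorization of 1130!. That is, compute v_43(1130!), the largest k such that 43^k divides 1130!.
v_43(1130!) = 26

Legendre's formula: v_p(n!) = Σ_{k ≥ 1} ⌊n / p^k⌋. For p = 43, n = 1130, the terms are:
  ⌊1130/43^1⌋ = ⌊1130/43⌋ = 26
(the next term ⌊1130/43^2⌋ = 0, terminating the sum). Summing: v_43(1130!) = 26 = 26.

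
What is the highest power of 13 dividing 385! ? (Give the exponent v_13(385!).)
v_13(385!) = 31

Legendre's formula: v_p(n!) = Σ_{k ≥ 1} ⌊n / p^k⌋. For p = 13, n = 385, the terms are:
  ⌊385/13^1⌋ = ⌊385/13⌋ = 29
  ⌊385/13^2⌋ = ⌊385/169⌋ = 2
(the next term ⌊385/13^3⌋ = 0, terminating the sum). Summing: v_13(385!) = 29 + 2 = 31.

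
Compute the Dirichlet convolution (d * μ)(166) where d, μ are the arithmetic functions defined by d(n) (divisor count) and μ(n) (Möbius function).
(d * μ)(166) = 1

Divisors of 166: [1, 2, 83, 166]. For each d | 166:
  d = 1: d(1) · μ(166/1) = 1 · 1 = 1
  d = 2: d(2) · μ(166/2) = 2 · -1 = -2
  d = 83: d(83) · μ(166/83) = 2 · -1 = -2
  d = 166: d(166) · μ(166/166) = 4 · 1 = 4
Summing: (d * μ)(166) = 1 + -2 + -2 + 4 = 1.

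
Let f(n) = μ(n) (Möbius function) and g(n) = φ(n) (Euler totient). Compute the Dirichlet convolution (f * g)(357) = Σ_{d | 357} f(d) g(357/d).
(μ * φ)(357) = 75

Divisors of 357: [1, 3, 7, 17, 21, 51, 119, 357]. For each d | 357:
  d = 1: μ(1) · φ(357/1) = 1 · 192 = 192
  d = 3: μ(3) · φ(357/3) = -1 · 96 = -96
  d = 7: μ(7) · φ(357/7) = -1 · 32 = -32
  d = 17: μ(17) · φ(357/17) = -1 · 12 = -12
  d = 21: μ(21) · φ(357/21) = 1 · 16 = 16
  d = 51: μ(51) · φ(357/51) = 1 · 6 = 6
  d = 119: μ(119) · φ(357/119) = 1 · 2 = 2
  d = 357: μ(357) · φ(357/357) = -1 · 1 = -1
Summing: (μ * φ)(357) = 192 + -96 + -32 + -12 + 16 + 6 + 2 + -1 = 75.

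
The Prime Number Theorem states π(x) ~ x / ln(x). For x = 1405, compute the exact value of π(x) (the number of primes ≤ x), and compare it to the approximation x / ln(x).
π(1405) = 222;  x/ln(x) ≈ 193.85;  relative error ≈ 12.68%.

Directly count primes up to 1405: π(1405) = 222. The PNT approximation gives 1405/ln(1405) ≈ 1405/7.24779 ≈ 193.85. Relative error (π(x) − x/ln(x)) / π(x) ≈ 12.68%; the approximation is known to undercount slightly (Li(x) is a better estimate).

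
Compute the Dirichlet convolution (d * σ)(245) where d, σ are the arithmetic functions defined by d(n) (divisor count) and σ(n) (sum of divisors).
(d * σ)(245) = 608

Divisors of 245: [1, 5, 7, 35, 49, 245]. For each d | 245:
  d = 1: d(1) · σ(245/1) = 1 · 342 = 342
  d = 5: d(5) · σ(245/5) = 2 · 57 = 114
  d = 7: d(7) · σ(245/7) = 2 · 48 = 96
  d = 35: d(35) · σ(245/35) = 4 · 8 = 32
  d = 49: d(49) · σ(245/49) = 3 · 6 = 18
  d = 245: d(245) · σ(245/245) = 6 · 1 = 6
Summing: (d * σ)(245) = 342 + 114 + 96 + 32 + 18 + 6 = 608.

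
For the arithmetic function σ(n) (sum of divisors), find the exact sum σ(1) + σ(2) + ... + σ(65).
Σ_{n ≤ 65} σ(n) = 3487

Compute σ(n) for each 1 ≤ n ≤ 65: σ(1) = 1, σ(2) = 3, σ(3) = 4, σ(4) = 7, σ(5) = 6, σ(6) = 12, σ(7) = 8, σ(8) = 15, σ(9) = 13, σ(10) = 18, σ(11) = 12, σ(12) = 28, σ(13) = 14, σ(14) = 24, σ(15) = 24, σ(16) = 31, σ(17) = 18, σ(18) = 39, σ(19) = 20, σ(20) = 42, σ(21) = 32, σ(22) = 36, σ(23) = 24, σ(24) = 60, σ(25) = 31, σ(26) = 42, σ(27) = 40, σ(28) = 56, σ(29) = 30, σ(30) = 72, σ(31) = 32, σ(32) = 63, σ(33) = 48, σ(34) = 54, σ(35) = 48, σ(36) = 91, σ(37) = 38, σ(38) = 60, σ(39) = 56, σ(40) = 90, σ(41) = 42, σ(42) = 96, σ(43) = 44, σ(44) = 84, σ(45) = 78, σ(46) = 72, σ(47) = 48, σ(48) = 124, σ(49) = 57, σ(50) = 93, σ(51) = 72, σ(52) = 98, σ(53) = 54, σ(54) = 120, σ(55) = 72, σ(56) = 120, σ(57) = 80, σ(58) = 90, σ(59) = 60, σ(60) = 168, σ(61) = 62, σ(62) = 96, σ(63) = 104, σ(64) = 127, σ(65) = 84. Summing all 65 values: 3487. (Average order: Σ_{n ≤ x} σ(n) ~ (π²/12) x². For x = 65, (π²/12)·65² ≈ 3474.92.)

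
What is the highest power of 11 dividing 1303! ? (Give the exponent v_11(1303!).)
v_11(1303!) = 128

Legendre's formula: v_p(n!) = Σ_{k ≥ 1} ⌊n / p^k⌋. For p = 11, n = 1303, the terms are:
  ⌊1303/11^1⌋ = ⌊1303/11⌋ = 118
  ⌊1303/11^2⌋ = ⌊1303/121⌋ = 10
(the next term ⌊1303/11^3⌋ = 0, terminating the sum). Summing: v_11(1303!) = 118 + 10 = 128.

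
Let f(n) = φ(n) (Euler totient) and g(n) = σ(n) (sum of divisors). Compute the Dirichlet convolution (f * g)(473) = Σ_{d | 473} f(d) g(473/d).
(φ * σ)(473) = 1892

Divisors of 473: [1, 11, 43, 473]. For each d | 473:
  d = 1: φ(1) · σ(473/1) = 1 · 528 = 528
  d = 11: φ(11) · σ(473/11) = 10 · 44 = 440
  d = 43: φ(43) · σ(473/43) = 42 · 12 = 504
  d = 473: φ(473) · σ(473/473) = 420 · 1 = 420
Summing: (φ * σ)(473) = 528 + 440 + 504 + 420 = 1892.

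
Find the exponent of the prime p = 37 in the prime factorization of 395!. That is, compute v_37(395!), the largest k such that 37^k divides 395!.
v_37(395!) = 10

Legendre's formula: v_p(n!) = Σ_{k ≥ 1} ⌊n / p^k⌋. For p = 37, n = 395, the terms are:
  ⌊395/37^1⌋ = ⌊395/37⌋ = 10
(the next term ⌊395/37^2⌋ = 0, terminating the sum). Summing: v_37(395!) = 10 = 10.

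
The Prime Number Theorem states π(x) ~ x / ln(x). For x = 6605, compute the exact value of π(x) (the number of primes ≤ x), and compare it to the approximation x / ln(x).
π(6605) = 853;  x/ln(x) ≈ 750.95;  relative error ≈ 11.96%.

Directly count primes up to 6605: π(6605) = 853. The PNT approximation gives 6605/ln(6605) ≈ 6605/8.79558 ≈ 750.95. Relative error (π(x) − x/ln(x)) / π(x) ≈ 11.96%; the approximation is known to undercount slightly (Li(x) is a better estimate).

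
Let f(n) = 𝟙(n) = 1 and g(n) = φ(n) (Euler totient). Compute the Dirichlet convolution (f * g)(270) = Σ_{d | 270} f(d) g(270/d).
(𝟙 * φ)(270) = 270

Divisors of 270: [1, 2, 3, 5, 6, 9, 10, 15, 18, 27, 30, 45, 54, 90, 135, 270]. For each d | 270:
  d = 1: 𝟙(1) · φ(270/1) = 1 · 72 = 72
  d = 2: 𝟙(2) · φ(270/2) = 1 · 72 = 72
  d = 3: 𝟙(3) · φ(270/3) = 1 · 24 = 24
  d = 5: 𝟙(5) · φ(270/5) = 1 · 18 = 18
  d = 6: 𝟙(6) · φ(270/6) = 1 · 24 = 24
  d = 9: 𝟙(9) · φ(270/9) = 1 · 8 = 8
  d = 10: 𝟙(10) · φ(270/10) = 1 · 18 = 18
  d = 15: 𝟙(15) · φ(270/15) = 1 · 6 = 6
  d = 18: 𝟙(18) · φ(270/18) = 1 · 8 = 8
  d = 27: 𝟙(27) · φ(270/27) = 1 · 4 = 4
  d = 30: 𝟙(30) · φ(270/30) = 1 · 6 = 6
  d = 45: 𝟙(45) · φ(270/45) = 1 · 2 = 2
  d = 54: 𝟙(54) · φ(270/54) = 1 · 4 = 4
  d = 90: 𝟙(90) · φ(270/90) = 1 · 2 = 2
  d = 135: 𝟙(135) · φ(270/135) = 1 · 1 = 1
  d = 270: 𝟙(270) · φ(270/270) = 1 · 1 = 1
Summing: (𝟙 * φ)(270) = 72 + 72 + 24 + 18 + 24 + 8 + 18 + 6 + 8 + 4 + 6 + 2 + 4 + 2 + 1 + 1 = 270.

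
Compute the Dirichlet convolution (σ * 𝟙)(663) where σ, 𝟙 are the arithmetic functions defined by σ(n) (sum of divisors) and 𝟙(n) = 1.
(σ * 𝟙)(663) = 1425

Divisors of 663: [1, 3, 13, 17, 39, 51, 221, 663]. For each d | 663:
  d = 1: σ(1) · 𝟙(663/1) = 1 · 1 = 1
  d = 3: σ(3) · 𝟙(663/3) = 4 · 1 = 4
  d = 13: σ(13) · 𝟙(663/13) = 14 · 1 = 14
  d = 17: σ(17) · 𝟙(663/17) = 18 · 1 = 18
  d = 39: σ(39) · 𝟙(663/39) = 56 · 1 = 56
  d = 51: σ(51) · 𝟙(663/51) = 72 · 1 = 72
  d = 221: σ(221) · 𝟙(663/221) = 252 · 1 = 252
  d = 663: σ(663) · 𝟙(663/663) = 1008 · 1 = 1008
Summing: (σ * 𝟙)(663) = 1 + 4 + 14 + 18 + 56 + 72 + 252 + 1008 = 1425.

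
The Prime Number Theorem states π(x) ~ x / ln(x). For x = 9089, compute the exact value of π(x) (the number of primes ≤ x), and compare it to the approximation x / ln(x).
π(9089) = 1127;  x/ln(x) ≈ 997.17;  relative error ≈ 11.52%.

Directly count primes up to 9089: π(9089) = 1127. The PNT approximation gives 9089/ln(9089) ≈ 9089/9.11482 ≈ 997.17. Relative error (π(x) − x/ln(x)) / π(x) ≈ 11.52%; the approximation is known to undercount slightly (Li(x) is a better estimate).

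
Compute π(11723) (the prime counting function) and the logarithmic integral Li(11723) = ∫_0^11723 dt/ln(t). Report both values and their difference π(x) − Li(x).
π(11723) = 1407;  Li(11723) ≈ 1431.57;  π(x) − Li(x) ≈ -24.57.

Direct count of primes ≤ 11723 gives π(11723) = 1407. Numerical evaluation of the logarithmic integral gives Li(11723) ≈ 1431.57. The difference π(x) − Li(x) ≈ -24.57 is typically negative for small/moderate x (Li(x) overestimates), though Littlewood's theorem shows this sign changes infinitely often.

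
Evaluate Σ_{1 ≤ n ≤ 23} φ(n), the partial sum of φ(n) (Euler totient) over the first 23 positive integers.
Σ_{n ≤ 23} φ(n) = 172

Compute φ(n) for each 1 ≤ n ≤ 23: φ(1) = 1, φ(2) = 1, φ(3) = 2, φ(4) = 2, φ(5) = 4, φ(6) = 2, φ(7) = 6, φ(8) = 4, φ(9) = 6, φ(10) = 4, φ(11) = 10, φ(12) = 4, φ(13) = 12, φ(14) = 6, φ(15) = 8, φ(16) = 8, φ(17) = 16, φ(18) = 6, φ(19) = 18, φ(20) = 8, φ(21) = 12, φ(22) = 10, φ(23) = 22. Summing all 23 values: 172. (Average order: Σ_{n ≤ x} φ(n) ~ (3/π²) x². For x = 23, (3/π²)·23² ≈ 160.80.)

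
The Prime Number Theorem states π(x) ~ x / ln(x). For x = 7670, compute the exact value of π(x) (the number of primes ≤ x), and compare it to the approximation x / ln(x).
π(7670) = 972;  x/ln(x) ≈ 857.46;  relative error ≈ 11.78%.

Directly count primes up to 7670: π(7670) = 972. The PNT approximation gives 7670/ln(7670) ≈ 7670/8.94507 ≈ 857.46. Relative error (π(x) − x/ln(x)) / π(x) ≈ 11.78%; the approximation is known to undercount slightly (Li(x) is a better estimate).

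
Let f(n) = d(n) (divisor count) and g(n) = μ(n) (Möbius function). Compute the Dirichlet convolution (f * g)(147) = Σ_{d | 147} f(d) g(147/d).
(d * μ)(147) = 1

Divisors of 147: [1, 3, 7, 21, 49, 147]. For each d | 147:
  d = 1: d(1) · μ(147/1) = 1 · 0 = 0
  d = 3: d(3) · μ(147/3) = 2 · 0 = 0
  d = 7: d(7) · μ(147/7) = 2 · 1 = 2
  d = 21: d(21) · μ(147/21) = 4 · -1 = -4
  d = 49: d(49) · μ(147/49) = 3 · -1 = -3
  d = 147: d(147) · μ(147/147) = 6 · 1 = 6
Summing: (d * μ)(147) = 0 + 0 + 2 + -4 + -3 + 6 = 1.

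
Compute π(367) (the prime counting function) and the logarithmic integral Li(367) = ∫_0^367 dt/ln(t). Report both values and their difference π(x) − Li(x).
π(367) = 73;  Li(367) ≈ 79.87;  π(x) − Li(x) ≈ -6.87.

Direct count of primes ≤ 367 gives π(367) = 73. Numerical evaluation of the logarithmic integral gives Li(367) ≈ 79.87. The difference π(x) − Li(x) ≈ -6.87 is typically negative for small/moderate x (Li(x) overestimates), though Littlewood's theorem shows this sign changes infinitely often.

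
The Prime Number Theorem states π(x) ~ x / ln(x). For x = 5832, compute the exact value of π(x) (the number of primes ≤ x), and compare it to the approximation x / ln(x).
π(5832) = 765;  x/ln(x) ≈ 672.58;  relative error ≈ 12.08%.

Directly count primes up to 5832: π(5832) = 765. The PNT approximation gives 5832/ln(5832) ≈ 5832/8.67112 ≈ 672.58. Relative error (π(x) − x/ln(x)) / π(x) ≈ 12.08%; the approximation is known to undercount slightly (Li(x) is a better estimate).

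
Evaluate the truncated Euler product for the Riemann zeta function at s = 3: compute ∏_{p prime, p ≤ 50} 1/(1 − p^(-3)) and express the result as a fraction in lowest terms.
∏ = 1417934272824755236225375034446860319/1179638474528270622029363943840940032

The primes p ≤ 50 are [2, 3, 5, 7, 11, 13, 17, 19, 23, 29, 31, 37, 41, 43, 47]. For each prime, (1 − 1/p^3)^(-1) = p^3 / (p^3 − 1). The product is (1 − 1/2^3)^(-1), (1 − 1/3^3)^(-1), (1 − 1/5^3)^(-1), (1 − 1/7^3)^(-1), (1 − 1/11^3)^(-1), (1 − 1/13^3)^(-1), (1 − 1/17^3)^(-1), (1 − 1/19^3)^(-1), (1 − 1/23^3)^(-1), (1 − 1/29^3)^(-1), (1 − 1/31^3)^(-1), (1 − 1/37^3)^(-1), (1 − 1/41^3)^(-1), (1 − 1/43^3)^(-1), (1 − 1/47^3)^(-1) = ∏ p^3 / (p^3 − 1) = 1417934272824755236225375034446860319/1179638474528270622029363943840940032.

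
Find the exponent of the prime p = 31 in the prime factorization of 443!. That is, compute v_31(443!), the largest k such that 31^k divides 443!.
v_31(443!) = 14

Legendre's formula: v_p(n!) = Σ_{k ≥ 1} ⌊n / p^k⌋. For p = 31, n = 443, the terms are:
  ⌊443/31^1⌋ = ⌊443/31⌋ = 14
(the next term ⌊443/31^2⌋ = 0, terminating the sum). Summing: v_31(443!) = 14 = 14.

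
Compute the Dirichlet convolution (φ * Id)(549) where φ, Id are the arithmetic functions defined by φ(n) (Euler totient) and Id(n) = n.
(φ * Id)(549) = 2541

Divisors of 549: [1, 3, 9, 61, 183, 549]. For each d | 549:
  d = 1: φ(1) · Id(549/1) = 1 · 549 = 549
  d = 3: φ(3) · Id(549/3) = 2 · 183 = 366
  d = 9: φ(9) · Id(549/9) = 6 · 61 = 366
  d = 61: φ(61) · Id(549/61) = 60 · 9 = 540
  d = 183: φ(183) · Id(549/183) = 120 · 3 = 360
  d = 549: φ(549) · Id(549/549) = 360 · 1 = 360
Summing: (φ * Id)(549) = 549 + 366 + 366 + 540 + 360 + 360 = 2541.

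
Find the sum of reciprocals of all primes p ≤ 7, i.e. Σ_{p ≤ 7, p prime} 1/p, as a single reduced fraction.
Σ 1/p = 247/210

π(7) = 4, so the primes ≤ 7 are [2, 3, 5, 7]. Summing 1/p over these primes: 247/210 ≈ 1.1762. Mertens estimate ln ln(7) + 0.2615 ≈ 0.9272.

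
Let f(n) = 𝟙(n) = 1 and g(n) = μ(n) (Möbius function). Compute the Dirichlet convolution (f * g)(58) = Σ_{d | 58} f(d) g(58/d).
(𝟙 * μ)(58) = 0

Divisors of 58: [1, 2, 29, 58]. For each d | 58:
  d = 1: 𝟙(1) · μ(58/1) = 1 · 1 = 1
  d = 2: 𝟙(2) · μ(58/2) = 1 · -1 = -1
  d = 29: 𝟙(29) · μ(58/29) = 1 · -1 = -1
  d = 58: 𝟙(58) · μ(58/58) = 1 · 1 = 1
Summing: (𝟙 * μ)(58) = 1 + -1 + -1 + 1 = 0.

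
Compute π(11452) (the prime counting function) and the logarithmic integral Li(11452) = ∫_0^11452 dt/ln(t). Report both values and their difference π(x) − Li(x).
π(11452) = 1381;  Li(11452) ≈ 1402.61;  π(x) − Li(x) ≈ -21.61.

Direct count of primes ≤ 11452 gives π(11452) = 1381. Numerical evaluation of the logarithmic integral gives Li(11452) ≈ 1402.61. The difference π(x) − Li(x) ≈ -21.61 is typically negative for small/moderate x (Li(x) overestimates), though Littlewood's theorem shows this sign changes infinitely often.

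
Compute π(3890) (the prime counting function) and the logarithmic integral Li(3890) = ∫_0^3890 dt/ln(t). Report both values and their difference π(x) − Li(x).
π(3890) = 539;  Li(3890) ≈ 552.08;  π(x) − Li(x) ≈ -13.08.

Direct count of primes ≤ 3890 gives π(3890) = 539. Numerical evaluation of the logarithmic integral gives Li(3890) ≈ 552.08. The difference π(x) − Li(x) ≈ -13.08 is typically negative for small/moderate x (Li(x) overestimates), though Littlewood's theorem shows this sign changes infinitely often.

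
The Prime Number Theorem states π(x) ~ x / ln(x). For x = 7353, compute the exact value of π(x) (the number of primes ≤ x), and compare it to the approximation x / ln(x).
π(7353) = 937;  x/ln(x) ≈ 825.91;  relative error ≈ 11.86%.

Directly count primes up to 7353: π(7353) = 937. The PNT approximation gives 7353/ln(7353) ≈ 7353/8.90286 ≈ 825.91. Relative error (π(x) − x/ln(x)) / π(x) ≈ 11.86%; the approximation is known to undercount slightly (Li(x) is a better estimate).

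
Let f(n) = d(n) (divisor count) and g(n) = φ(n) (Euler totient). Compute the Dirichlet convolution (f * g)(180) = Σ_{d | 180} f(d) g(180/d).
(d * φ)(180) = 546

Divisors of 180: [1, 2, 3, 4, 5, 6, 9, 10, 12, 15, 18, 20, 30, 36, 45, 60, 90, 180]. For each d | 180:
  d = 1: d(1) · φ(180/1) = 1 · 48 = 48
  d = 2: d(2) · φ(180/2) = 2 · 24 = 48
  d = 3: d(3) · φ(180/3) = 2 · 16 = 32
  d = 4: d(4) · φ(180/4) = 3 · 24 = 72
  d = 5: d(5) · φ(180/5) = 2 · 12 = 24
  d = 6: d(6) · φ(180/6) = 4 · 8 = 32
  d = 9: d(9) · φ(180/9) = 3 · 8 = 24
  d = 10: d(10) · φ(180/10) = 4 · 6 = 24
  d = 12: d(12) · φ(180/12) = 6 · 8 = 48
  d = 15: d(15) · φ(180/15) = 4 · 4 = 16
  d = 18: d(18) · φ(180/18) = 6 · 4 = 24
  d = 20: d(20) · φ(180/20) = 6 · 6 = 36
  d = 30: d(30) · φ(180/30) = 8 · 2 = 16
  d = 36: d(36) · φ(180/36) = 9 · 4 = 36
  d = 45: d(45) · φ(180/45) = 6 · 2 = 12
  d = 60: d(60) · φ(180/60) = 12 · 2 = 24
  d = 90: d(90) · φ(180/90) = 12 · 1 = 12
  d = 180: d(180) · φ(180/180) = 18 · 1 = 18
Summing: (d * φ)(180) = 48 + 48 + 32 + 72 + 24 + 32 + 24 + 24 + 48 + 16 + 24 + 36 + 16 + 36 + 12 + 24 + 12 + 18 = 546.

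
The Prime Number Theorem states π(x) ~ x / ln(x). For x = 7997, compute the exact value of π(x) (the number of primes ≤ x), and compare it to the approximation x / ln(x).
π(7997) = 1007;  x/ln(x) ≈ 889.86;  relative error ≈ 11.63%.

Directly count primes up to 7997: π(7997) = 1007. The PNT approximation gives 7997/ln(7997) ≈ 7997/8.98682 ≈ 889.86. Relative error (π(x) − x/ln(x)) / π(x) ≈ 11.63%; the approximation is known to undercount slightly (Li(x) is a better estimate).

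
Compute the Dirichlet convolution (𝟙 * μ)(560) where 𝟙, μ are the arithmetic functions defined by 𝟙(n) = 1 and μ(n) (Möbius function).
(𝟙 * μ)(560) = 0

Divisors of 560: [1, 2, 4, 5, 7, 8, 10, 14, 16, 20, 28, 35, 40, 56, 70, 80, 112, 140, 280, 560]. For each d | 560:
  d = 1: 𝟙(1) · μ(560/1) = 1 · 0 = 0
  d = 2: 𝟙(2) · μ(560/2) = 1 · 0 = 0
  d = 4: 𝟙(4) · μ(560/4) = 1 · 0 = 0
  d = 5: 𝟙(5) · μ(560/5) = 1 · 0 = 0
  d = 7: 𝟙(7) · μ(560/7) = 1 · 0 = 0
  d = 8: 𝟙(8) · μ(560/8) = 1 · -1 = -1
  d = 10: 𝟙(10) · μ(560/10) = 1 · 0 = 0
  d = 14: 𝟙(14) · μ(560/14) = 1 · 0 = 0
  d = 16: 𝟙(16) · μ(560/16) = 1 · 1 = 1
  d = 20: 𝟙(20) · μ(560/20) = 1 · 0 = 0
  d = 28: 𝟙(28) · μ(560/28) = 1 · 0 = 0
  d = 35: 𝟙(35) · μ(560/35) = 1 · 0 = 0
  d = 40: 𝟙(40) · μ(560/40) = 1 · 1 = 1
  d = 56: 𝟙(56) · μ(560/56) = 1 · 1 = 1
  d = 70: 𝟙(70) · μ(560/70) = 1 · 0 = 0
  d = 80: 𝟙(80) · μ(560/80) = 1 · -1 = -1
  d = 112: 𝟙(112) · μ(560/112) = 1 · -1 = -1
  d = 140: 𝟙(140) · μ(560/140) = 1 · 0 = 0
  d = 280: 𝟙(280) · μ(560/280) = 1 · -1 = -1
  d = 560: 𝟙(560) · μ(560/560) = 1 · 1 = 1
Summing: (𝟙 * μ)(560) = 0 + 0 + 0 + 0 + 0 + -1 + 0 + 0 + 1 + 0 + 0 + 0 + 1 + 1 + 0 + -1 + -1 + 0 + -1 + 1 = 0.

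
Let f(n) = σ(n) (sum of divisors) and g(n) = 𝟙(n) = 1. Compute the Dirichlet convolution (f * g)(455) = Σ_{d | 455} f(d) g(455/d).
(σ * 𝟙)(455) = 945

Divisors of 455: [1, 5, 7, 13, 35, 65, 91, 455]. For each d | 455:
  d = 1: σ(1) · 𝟙(455/1) = 1 · 1 = 1
  d = 5: σ(5) · 𝟙(455/5) = 6 · 1 = 6
  d = 7: σ(7) · 𝟙(455/7) = 8 · 1 = 8
  d = 13: σ(13) · 𝟙(455/13) = 14 · 1 = 14
  d = 35: σ(35) · 𝟙(455/35) = 48 · 1 = 48
  d = 65: σ(65) · 𝟙(455/65) = 84 · 1 = 84
  d = 91: σ(91) · 𝟙(455/91) = 112 · 1 = 112
  d = 455: σ(455) · 𝟙(455/455) = 672 · 1 = 672
Summing: (σ * 𝟙)(455) = 1 + 6 + 8 + 14 + 48 + 84 + 112 + 672 = 945.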